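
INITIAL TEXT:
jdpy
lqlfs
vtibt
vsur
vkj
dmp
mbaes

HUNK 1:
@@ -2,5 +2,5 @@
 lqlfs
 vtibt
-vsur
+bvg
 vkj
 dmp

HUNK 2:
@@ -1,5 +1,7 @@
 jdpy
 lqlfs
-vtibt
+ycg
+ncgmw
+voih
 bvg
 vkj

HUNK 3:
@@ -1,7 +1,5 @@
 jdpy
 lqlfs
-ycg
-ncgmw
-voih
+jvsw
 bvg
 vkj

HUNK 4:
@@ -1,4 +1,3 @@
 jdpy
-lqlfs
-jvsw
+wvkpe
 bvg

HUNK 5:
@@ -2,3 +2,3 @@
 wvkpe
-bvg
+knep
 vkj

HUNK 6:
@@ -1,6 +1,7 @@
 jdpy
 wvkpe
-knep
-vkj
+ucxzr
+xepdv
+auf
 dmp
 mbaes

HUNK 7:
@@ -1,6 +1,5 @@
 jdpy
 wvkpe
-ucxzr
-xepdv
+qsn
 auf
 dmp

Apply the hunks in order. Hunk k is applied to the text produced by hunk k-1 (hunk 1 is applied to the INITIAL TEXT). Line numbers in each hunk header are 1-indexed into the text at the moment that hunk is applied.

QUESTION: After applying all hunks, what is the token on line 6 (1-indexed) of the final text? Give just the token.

Answer: mbaes

Derivation:
Hunk 1: at line 2 remove [vsur] add [bvg] -> 7 lines: jdpy lqlfs vtibt bvg vkj dmp mbaes
Hunk 2: at line 1 remove [vtibt] add [ycg,ncgmw,voih] -> 9 lines: jdpy lqlfs ycg ncgmw voih bvg vkj dmp mbaes
Hunk 3: at line 1 remove [ycg,ncgmw,voih] add [jvsw] -> 7 lines: jdpy lqlfs jvsw bvg vkj dmp mbaes
Hunk 4: at line 1 remove [lqlfs,jvsw] add [wvkpe] -> 6 lines: jdpy wvkpe bvg vkj dmp mbaes
Hunk 5: at line 2 remove [bvg] add [knep] -> 6 lines: jdpy wvkpe knep vkj dmp mbaes
Hunk 6: at line 1 remove [knep,vkj] add [ucxzr,xepdv,auf] -> 7 lines: jdpy wvkpe ucxzr xepdv auf dmp mbaes
Hunk 7: at line 1 remove [ucxzr,xepdv] add [qsn] -> 6 lines: jdpy wvkpe qsn auf dmp mbaes
Final line 6: mbaes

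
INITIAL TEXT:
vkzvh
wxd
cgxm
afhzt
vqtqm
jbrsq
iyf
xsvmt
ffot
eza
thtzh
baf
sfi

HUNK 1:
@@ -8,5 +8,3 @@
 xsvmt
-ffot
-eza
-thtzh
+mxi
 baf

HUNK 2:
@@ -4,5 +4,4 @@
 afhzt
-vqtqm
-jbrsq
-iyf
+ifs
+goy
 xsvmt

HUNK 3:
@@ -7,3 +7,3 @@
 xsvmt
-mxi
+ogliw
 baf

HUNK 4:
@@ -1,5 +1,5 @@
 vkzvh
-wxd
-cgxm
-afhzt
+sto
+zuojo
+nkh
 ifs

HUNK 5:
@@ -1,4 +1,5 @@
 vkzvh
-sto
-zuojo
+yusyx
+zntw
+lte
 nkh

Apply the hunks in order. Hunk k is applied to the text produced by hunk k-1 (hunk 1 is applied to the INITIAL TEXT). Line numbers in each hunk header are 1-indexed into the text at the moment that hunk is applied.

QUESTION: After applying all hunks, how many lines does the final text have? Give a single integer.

Answer: 11

Derivation:
Hunk 1: at line 8 remove [ffot,eza,thtzh] add [mxi] -> 11 lines: vkzvh wxd cgxm afhzt vqtqm jbrsq iyf xsvmt mxi baf sfi
Hunk 2: at line 4 remove [vqtqm,jbrsq,iyf] add [ifs,goy] -> 10 lines: vkzvh wxd cgxm afhzt ifs goy xsvmt mxi baf sfi
Hunk 3: at line 7 remove [mxi] add [ogliw] -> 10 lines: vkzvh wxd cgxm afhzt ifs goy xsvmt ogliw baf sfi
Hunk 4: at line 1 remove [wxd,cgxm,afhzt] add [sto,zuojo,nkh] -> 10 lines: vkzvh sto zuojo nkh ifs goy xsvmt ogliw baf sfi
Hunk 5: at line 1 remove [sto,zuojo] add [yusyx,zntw,lte] -> 11 lines: vkzvh yusyx zntw lte nkh ifs goy xsvmt ogliw baf sfi
Final line count: 11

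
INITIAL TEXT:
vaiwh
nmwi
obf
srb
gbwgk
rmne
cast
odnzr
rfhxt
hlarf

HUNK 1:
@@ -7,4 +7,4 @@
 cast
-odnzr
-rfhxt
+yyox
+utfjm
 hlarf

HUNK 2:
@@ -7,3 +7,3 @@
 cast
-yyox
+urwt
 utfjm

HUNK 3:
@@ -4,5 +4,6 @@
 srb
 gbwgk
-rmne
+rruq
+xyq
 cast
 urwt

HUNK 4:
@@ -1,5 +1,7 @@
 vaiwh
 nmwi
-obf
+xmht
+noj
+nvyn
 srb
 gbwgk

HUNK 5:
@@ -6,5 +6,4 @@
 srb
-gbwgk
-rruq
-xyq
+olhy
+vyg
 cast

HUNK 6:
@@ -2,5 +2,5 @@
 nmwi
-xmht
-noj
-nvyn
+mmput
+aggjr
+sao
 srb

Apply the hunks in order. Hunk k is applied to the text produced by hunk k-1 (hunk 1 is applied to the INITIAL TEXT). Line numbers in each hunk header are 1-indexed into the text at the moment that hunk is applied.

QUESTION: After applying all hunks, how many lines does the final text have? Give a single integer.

Hunk 1: at line 7 remove [odnzr,rfhxt] add [yyox,utfjm] -> 10 lines: vaiwh nmwi obf srb gbwgk rmne cast yyox utfjm hlarf
Hunk 2: at line 7 remove [yyox] add [urwt] -> 10 lines: vaiwh nmwi obf srb gbwgk rmne cast urwt utfjm hlarf
Hunk 3: at line 4 remove [rmne] add [rruq,xyq] -> 11 lines: vaiwh nmwi obf srb gbwgk rruq xyq cast urwt utfjm hlarf
Hunk 4: at line 1 remove [obf] add [xmht,noj,nvyn] -> 13 lines: vaiwh nmwi xmht noj nvyn srb gbwgk rruq xyq cast urwt utfjm hlarf
Hunk 5: at line 6 remove [gbwgk,rruq,xyq] add [olhy,vyg] -> 12 lines: vaiwh nmwi xmht noj nvyn srb olhy vyg cast urwt utfjm hlarf
Hunk 6: at line 2 remove [xmht,noj,nvyn] add [mmput,aggjr,sao] -> 12 lines: vaiwh nmwi mmput aggjr sao srb olhy vyg cast urwt utfjm hlarf
Final line count: 12

Answer: 12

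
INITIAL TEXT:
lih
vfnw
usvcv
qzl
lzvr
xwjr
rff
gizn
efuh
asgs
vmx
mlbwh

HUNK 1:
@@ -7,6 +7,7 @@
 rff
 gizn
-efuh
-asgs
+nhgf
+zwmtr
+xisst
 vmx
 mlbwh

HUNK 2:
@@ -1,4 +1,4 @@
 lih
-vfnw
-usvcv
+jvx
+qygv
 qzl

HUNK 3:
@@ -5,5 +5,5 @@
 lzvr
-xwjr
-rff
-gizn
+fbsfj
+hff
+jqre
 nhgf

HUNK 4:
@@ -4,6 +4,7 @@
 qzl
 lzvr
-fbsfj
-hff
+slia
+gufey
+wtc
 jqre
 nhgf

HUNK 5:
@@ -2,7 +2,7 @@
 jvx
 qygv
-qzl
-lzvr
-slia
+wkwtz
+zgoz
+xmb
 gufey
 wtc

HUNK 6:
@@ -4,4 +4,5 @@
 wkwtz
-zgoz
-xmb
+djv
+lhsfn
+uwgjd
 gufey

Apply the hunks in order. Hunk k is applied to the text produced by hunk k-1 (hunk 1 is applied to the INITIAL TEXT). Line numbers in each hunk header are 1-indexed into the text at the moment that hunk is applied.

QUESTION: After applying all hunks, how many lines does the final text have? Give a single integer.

Answer: 15

Derivation:
Hunk 1: at line 7 remove [efuh,asgs] add [nhgf,zwmtr,xisst] -> 13 lines: lih vfnw usvcv qzl lzvr xwjr rff gizn nhgf zwmtr xisst vmx mlbwh
Hunk 2: at line 1 remove [vfnw,usvcv] add [jvx,qygv] -> 13 lines: lih jvx qygv qzl lzvr xwjr rff gizn nhgf zwmtr xisst vmx mlbwh
Hunk 3: at line 5 remove [xwjr,rff,gizn] add [fbsfj,hff,jqre] -> 13 lines: lih jvx qygv qzl lzvr fbsfj hff jqre nhgf zwmtr xisst vmx mlbwh
Hunk 4: at line 4 remove [fbsfj,hff] add [slia,gufey,wtc] -> 14 lines: lih jvx qygv qzl lzvr slia gufey wtc jqre nhgf zwmtr xisst vmx mlbwh
Hunk 5: at line 2 remove [qzl,lzvr,slia] add [wkwtz,zgoz,xmb] -> 14 lines: lih jvx qygv wkwtz zgoz xmb gufey wtc jqre nhgf zwmtr xisst vmx mlbwh
Hunk 6: at line 4 remove [zgoz,xmb] add [djv,lhsfn,uwgjd] -> 15 lines: lih jvx qygv wkwtz djv lhsfn uwgjd gufey wtc jqre nhgf zwmtr xisst vmx mlbwh
Final line count: 15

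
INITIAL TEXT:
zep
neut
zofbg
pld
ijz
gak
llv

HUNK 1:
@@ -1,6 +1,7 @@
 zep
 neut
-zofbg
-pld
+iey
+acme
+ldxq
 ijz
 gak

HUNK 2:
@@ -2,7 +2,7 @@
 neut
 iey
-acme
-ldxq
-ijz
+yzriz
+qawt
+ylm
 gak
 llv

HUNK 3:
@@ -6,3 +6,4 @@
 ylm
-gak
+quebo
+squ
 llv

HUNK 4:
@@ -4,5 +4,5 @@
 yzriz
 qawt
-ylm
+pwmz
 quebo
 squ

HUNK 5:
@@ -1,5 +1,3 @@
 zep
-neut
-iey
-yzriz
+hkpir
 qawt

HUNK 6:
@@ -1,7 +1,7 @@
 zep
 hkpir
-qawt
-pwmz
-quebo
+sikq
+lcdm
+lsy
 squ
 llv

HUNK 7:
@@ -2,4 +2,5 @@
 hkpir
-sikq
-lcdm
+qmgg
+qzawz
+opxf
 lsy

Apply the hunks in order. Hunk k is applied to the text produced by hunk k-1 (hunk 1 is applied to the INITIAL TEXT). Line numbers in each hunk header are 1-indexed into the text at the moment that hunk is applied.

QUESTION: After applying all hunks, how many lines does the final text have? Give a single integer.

Answer: 8

Derivation:
Hunk 1: at line 1 remove [zofbg,pld] add [iey,acme,ldxq] -> 8 lines: zep neut iey acme ldxq ijz gak llv
Hunk 2: at line 2 remove [acme,ldxq,ijz] add [yzriz,qawt,ylm] -> 8 lines: zep neut iey yzriz qawt ylm gak llv
Hunk 3: at line 6 remove [gak] add [quebo,squ] -> 9 lines: zep neut iey yzriz qawt ylm quebo squ llv
Hunk 4: at line 4 remove [ylm] add [pwmz] -> 9 lines: zep neut iey yzriz qawt pwmz quebo squ llv
Hunk 5: at line 1 remove [neut,iey,yzriz] add [hkpir] -> 7 lines: zep hkpir qawt pwmz quebo squ llv
Hunk 6: at line 1 remove [qawt,pwmz,quebo] add [sikq,lcdm,lsy] -> 7 lines: zep hkpir sikq lcdm lsy squ llv
Hunk 7: at line 2 remove [sikq,lcdm] add [qmgg,qzawz,opxf] -> 8 lines: zep hkpir qmgg qzawz opxf lsy squ llv
Final line count: 8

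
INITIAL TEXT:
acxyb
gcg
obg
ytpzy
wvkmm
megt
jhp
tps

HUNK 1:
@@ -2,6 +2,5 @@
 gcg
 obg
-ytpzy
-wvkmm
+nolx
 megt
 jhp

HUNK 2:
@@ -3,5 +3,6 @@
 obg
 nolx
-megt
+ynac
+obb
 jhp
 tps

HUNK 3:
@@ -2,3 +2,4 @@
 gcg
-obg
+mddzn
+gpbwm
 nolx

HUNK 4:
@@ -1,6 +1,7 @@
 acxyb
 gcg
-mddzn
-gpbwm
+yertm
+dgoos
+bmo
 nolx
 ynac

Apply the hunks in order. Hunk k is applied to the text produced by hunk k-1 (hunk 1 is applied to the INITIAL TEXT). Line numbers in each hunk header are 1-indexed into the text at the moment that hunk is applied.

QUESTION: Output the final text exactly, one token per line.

Answer: acxyb
gcg
yertm
dgoos
bmo
nolx
ynac
obb
jhp
tps

Derivation:
Hunk 1: at line 2 remove [ytpzy,wvkmm] add [nolx] -> 7 lines: acxyb gcg obg nolx megt jhp tps
Hunk 2: at line 3 remove [megt] add [ynac,obb] -> 8 lines: acxyb gcg obg nolx ynac obb jhp tps
Hunk 3: at line 2 remove [obg] add [mddzn,gpbwm] -> 9 lines: acxyb gcg mddzn gpbwm nolx ynac obb jhp tps
Hunk 4: at line 1 remove [mddzn,gpbwm] add [yertm,dgoos,bmo] -> 10 lines: acxyb gcg yertm dgoos bmo nolx ynac obb jhp tps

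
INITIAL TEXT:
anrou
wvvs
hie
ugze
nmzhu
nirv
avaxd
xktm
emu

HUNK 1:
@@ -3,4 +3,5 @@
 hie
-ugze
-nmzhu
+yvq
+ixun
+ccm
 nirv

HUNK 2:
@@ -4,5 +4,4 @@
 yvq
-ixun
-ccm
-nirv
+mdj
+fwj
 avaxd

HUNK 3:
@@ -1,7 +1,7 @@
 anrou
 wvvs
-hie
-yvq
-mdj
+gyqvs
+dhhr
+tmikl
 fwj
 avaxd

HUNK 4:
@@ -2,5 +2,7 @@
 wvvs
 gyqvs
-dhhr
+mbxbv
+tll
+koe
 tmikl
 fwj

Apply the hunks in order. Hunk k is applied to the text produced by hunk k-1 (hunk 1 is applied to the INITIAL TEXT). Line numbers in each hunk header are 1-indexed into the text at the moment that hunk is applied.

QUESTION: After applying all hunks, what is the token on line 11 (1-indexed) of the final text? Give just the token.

Answer: emu

Derivation:
Hunk 1: at line 3 remove [ugze,nmzhu] add [yvq,ixun,ccm] -> 10 lines: anrou wvvs hie yvq ixun ccm nirv avaxd xktm emu
Hunk 2: at line 4 remove [ixun,ccm,nirv] add [mdj,fwj] -> 9 lines: anrou wvvs hie yvq mdj fwj avaxd xktm emu
Hunk 3: at line 1 remove [hie,yvq,mdj] add [gyqvs,dhhr,tmikl] -> 9 lines: anrou wvvs gyqvs dhhr tmikl fwj avaxd xktm emu
Hunk 4: at line 2 remove [dhhr] add [mbxbv,tll,koe] -> 11 lines: anrou wvvs gyqvs mbxbv tll koe tmikl fwj avaxd xktm emu
Final line 11: emu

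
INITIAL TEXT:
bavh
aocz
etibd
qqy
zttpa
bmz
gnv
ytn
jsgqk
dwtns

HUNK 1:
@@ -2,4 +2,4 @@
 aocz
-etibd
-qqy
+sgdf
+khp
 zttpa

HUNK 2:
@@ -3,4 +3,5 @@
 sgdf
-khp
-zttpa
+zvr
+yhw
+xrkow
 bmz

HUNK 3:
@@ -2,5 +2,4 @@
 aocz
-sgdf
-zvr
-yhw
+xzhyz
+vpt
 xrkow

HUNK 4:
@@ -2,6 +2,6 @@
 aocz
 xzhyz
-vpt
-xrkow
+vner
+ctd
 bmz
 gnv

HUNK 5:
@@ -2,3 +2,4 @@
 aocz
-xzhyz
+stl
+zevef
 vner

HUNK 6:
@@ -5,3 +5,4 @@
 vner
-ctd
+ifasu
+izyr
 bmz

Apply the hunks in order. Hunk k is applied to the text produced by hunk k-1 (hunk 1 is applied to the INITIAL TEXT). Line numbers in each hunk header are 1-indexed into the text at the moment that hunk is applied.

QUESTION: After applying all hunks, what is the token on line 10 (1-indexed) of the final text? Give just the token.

Answer: ytn

Derivation:
Hunk 1: at line 2 remove [etibd,qqy] add [sgdf,khp] -> 10 lines: bavh aocz sgdf khp zttpa bmz gnv ytn jsgqk dwtns
Hunk 2: at line 3 remove [khp,zttpa] add [zvr,yhw,xrkow] -> 11 lines: bavh aocz sgdf zvr yhw xrkow bmz gnv ytn jsgqk dwtns
Hunk 3: at line 2 remove [sgdf,zvr,yhw] add [xzhyz,vpt] -> 10 lines: bavh aocz xzhyz vpt xrkow bmz gnv ytn jsgqk dwtns
Hunk 4: at line 2 remove [vpt,xrkow] add [vner,ctd] -> 10 lines: bavh aocz xzhyz vner ctd bmz gnv ytn jsgqk dwtns
Hunk 5: at line 2 remove [xzhyz] add [stl,zevef] -> 11 lines: bavh aocz stl zevef vner ctd bmz gnv ytn jsgqk dwtns
Hunk 6: at line 5 remove [ctd] add [ifasu,izyr] -> 12 lines: bavh aocz stl zevef vner ifasu izyr bmz gnv ytn jsgqk dwtns
Final line 10: ytn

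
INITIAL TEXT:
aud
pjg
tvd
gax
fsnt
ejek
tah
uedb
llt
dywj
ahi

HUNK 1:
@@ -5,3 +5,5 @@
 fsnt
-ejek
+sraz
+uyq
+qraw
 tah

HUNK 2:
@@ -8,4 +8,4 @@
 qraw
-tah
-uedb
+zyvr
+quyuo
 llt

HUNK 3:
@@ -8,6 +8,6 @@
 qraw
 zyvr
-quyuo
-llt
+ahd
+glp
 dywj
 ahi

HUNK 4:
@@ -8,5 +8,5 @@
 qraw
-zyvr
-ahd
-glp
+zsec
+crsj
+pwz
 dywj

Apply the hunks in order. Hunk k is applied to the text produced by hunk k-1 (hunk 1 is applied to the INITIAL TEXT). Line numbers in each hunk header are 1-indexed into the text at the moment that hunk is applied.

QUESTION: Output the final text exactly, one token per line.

Hunk 1: at line 5 remove [ejek] add [sraz,uyq,qraw] -> 13 lines: aud pjg tvd gax fsnt sraz uyq qraw tah uedb llt dywj ahi
Hunk 2: at line 8 remove [tah,uedb] add [zyvr,quyuo] -> 13 lines: aud pjg tvd gax fsnt sraz uyq qraw zyvr quyuo llt dywj ahi
Hunk 3: at line 8 remove [quyuo,llt] add [ahd,glp] -> 13 lines: aud pjg tvd gax fsnt sraz uyq qraw zyvr ahd glp dywj ahi
Hunk 4: at line 8 remove [zyvr,ahd,glp] add [zsec,crsj,pwz] -> 13 lines: aud pjg tvd gax fsnt sraz uyq qraw zsec crsj pwz dywj ahi

Answer: aud
pjg
tvd
gax
fsnt
sraz
uyq
qraw
zsec
crsj
pwz
dywj
ahi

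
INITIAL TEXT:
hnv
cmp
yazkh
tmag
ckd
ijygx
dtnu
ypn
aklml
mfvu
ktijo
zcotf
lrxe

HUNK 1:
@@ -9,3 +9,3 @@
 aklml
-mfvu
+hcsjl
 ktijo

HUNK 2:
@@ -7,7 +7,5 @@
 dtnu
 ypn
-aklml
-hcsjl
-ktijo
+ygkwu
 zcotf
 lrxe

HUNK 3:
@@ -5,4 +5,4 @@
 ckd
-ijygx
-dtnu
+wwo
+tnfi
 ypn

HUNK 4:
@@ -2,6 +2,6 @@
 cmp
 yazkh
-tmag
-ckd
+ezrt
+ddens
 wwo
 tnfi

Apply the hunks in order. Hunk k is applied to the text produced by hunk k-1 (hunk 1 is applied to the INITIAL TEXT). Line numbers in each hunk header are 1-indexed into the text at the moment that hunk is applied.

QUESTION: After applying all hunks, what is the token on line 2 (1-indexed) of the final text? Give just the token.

Answer: cmp

Derivation:
Hunk 1: at line 9 remove [mfvu] add [hcsjl] -> 13 lines: hnv cmp yazkh tmag ckd ijygx dtnu ypn aklml hcsjl ktijo zcotf lrxe
Hunk 2: at line 7 remove [aklml,hcsjl,ktijo] add [ygkwu] -> 11 lines: hnv cmp yazkh tmag ckd ijygx dtnu ypn ygkwu zcotf lrxe
Hunk 3: at line 5 remove [ijygx,dtnu] add [wwo,tnfi] -> 11 lines: hnv cmp yazkh tmag ckd wwo tnfi ypn ygkwu zcotf lrxe
Hunk 4: at line 2 remove [tmag,ckd] add [ezrt,ddens] -> 11 lines: hnv cmp yazkh ezrt ddens wwo tnfi ypn ygkwu zcotf lrxe
Final line 2: cmp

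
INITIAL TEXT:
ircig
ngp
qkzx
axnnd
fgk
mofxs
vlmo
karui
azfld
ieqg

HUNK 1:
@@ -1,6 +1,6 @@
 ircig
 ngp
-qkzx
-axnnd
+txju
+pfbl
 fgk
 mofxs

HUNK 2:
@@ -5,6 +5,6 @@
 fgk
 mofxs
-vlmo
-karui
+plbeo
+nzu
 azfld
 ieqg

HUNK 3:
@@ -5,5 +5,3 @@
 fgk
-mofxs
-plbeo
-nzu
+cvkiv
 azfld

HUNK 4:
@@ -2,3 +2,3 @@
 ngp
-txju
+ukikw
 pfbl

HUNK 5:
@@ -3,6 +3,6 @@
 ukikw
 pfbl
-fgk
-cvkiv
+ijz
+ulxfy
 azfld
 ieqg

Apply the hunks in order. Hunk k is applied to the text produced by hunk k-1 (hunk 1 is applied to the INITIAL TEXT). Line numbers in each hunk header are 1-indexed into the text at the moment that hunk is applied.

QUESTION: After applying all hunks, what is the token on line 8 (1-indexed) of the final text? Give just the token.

Hunk 1: at line 1 remove [qkzx,axnnd] add [txju,pfbl] -> 10 lines: ircig ngp txju pfbl fgk mofxs vlmo karui azfld ieqg
Hunk 2: at line 5 remove [vlmo,karui] add [plbeo,nzu] -> 10 lines: ircig ngp txju pfbl fgk mofxs plbeo nzu azfld ieqg
Hunk 3: at line 5 remove [mofxs,plbeo,nzu] add [cvkiv] -> 8 lines: ircig ngp txju pfbl fgk cvkiv azfld ieqg
Hunk 4: at line 2 remove [txju] add [ukikw] -> 8 lines: ircig ngp ukikw pfbl fgk cvkiv azfld ieqg
Hunk 5: at line 3 remove [fgk,cvkiv] add [ijz,ulxfy] -> 8 lines: ircig ngp ukikw pfbl ijz ulxfy azfld ieqg
Final line 8: ieqg

Answer: ieqg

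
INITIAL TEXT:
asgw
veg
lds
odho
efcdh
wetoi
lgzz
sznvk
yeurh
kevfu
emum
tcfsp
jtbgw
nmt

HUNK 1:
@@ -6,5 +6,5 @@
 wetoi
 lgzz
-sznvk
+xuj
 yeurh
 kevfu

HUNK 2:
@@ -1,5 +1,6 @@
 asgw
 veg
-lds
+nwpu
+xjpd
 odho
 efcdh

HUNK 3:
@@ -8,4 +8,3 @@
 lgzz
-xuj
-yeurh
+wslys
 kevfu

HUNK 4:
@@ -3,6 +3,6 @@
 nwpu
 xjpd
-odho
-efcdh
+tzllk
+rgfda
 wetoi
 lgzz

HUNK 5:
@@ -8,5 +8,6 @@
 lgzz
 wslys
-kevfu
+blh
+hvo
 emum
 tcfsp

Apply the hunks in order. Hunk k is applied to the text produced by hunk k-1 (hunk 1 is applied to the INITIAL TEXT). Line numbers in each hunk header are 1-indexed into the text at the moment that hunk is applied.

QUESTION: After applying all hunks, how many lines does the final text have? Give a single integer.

Hunk 1: at line 6 remove [sznvk] add [xuj] -> 14 lines: asgw veg lds odho efcdh wetoi lgzz xuj yeurh kevfu emum tcfsp jtbgw nmt
Hunk 2: at line 1 remove [lds] add [nwpu,xjpd] -> 15 lines: asgw veg nwpu xjpd odho efcdh wetoi lgzz xuj yeurh kevfu emum tcfsp jtbgw nmt
Hunk 3: at line 8 remove [xuj,yeurh] add [wslys] -> 14 lines: asgw veg nwpu xjpd odho efcdh wetoi lgzz wslys kevfu emum tcfsp jtbgw nmt
Hunk 4: at line 3 remove [odho,efcdh] add [tzllk,rgfda] -> 14 lines: asgw veg nwpu xjpd tzllk rgfda wetoi lgzz wslys kevfu emum tcfsp jtbgw nmt
Hunk 5: at line 8 remove [kevfu] add [blh,hvo] -> 15 lines: asgw veg nwpu xjpd tzllk rgfda wetoi lgzz wslys blh hvo emum tcfsp jtbgw nmt
Final line count: 15

Answer: 15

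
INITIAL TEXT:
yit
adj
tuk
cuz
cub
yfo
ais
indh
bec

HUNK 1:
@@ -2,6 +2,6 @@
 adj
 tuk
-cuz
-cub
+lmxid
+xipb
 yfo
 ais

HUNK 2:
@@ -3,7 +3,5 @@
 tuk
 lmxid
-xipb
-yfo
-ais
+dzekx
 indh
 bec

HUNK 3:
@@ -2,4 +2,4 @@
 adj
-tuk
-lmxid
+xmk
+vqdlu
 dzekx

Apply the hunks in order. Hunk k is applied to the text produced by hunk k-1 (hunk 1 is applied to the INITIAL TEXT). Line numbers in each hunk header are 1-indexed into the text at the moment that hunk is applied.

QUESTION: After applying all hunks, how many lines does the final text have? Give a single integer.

Hunk 1: at line 2 remove [cuz,cub] add [lmxid,xipb] -> 9 lines: yit adj tuk lmxid xipb yfo ais indh bec
Hunk 2: at line 3 remove [xipb,yfo,ais] add [dzekx] -> 7 lines: yit adj tuk lmxid dzekx indh bec
Hunk 3: at line 2 remove [tuk,lmxid] add [xmk,vqdlu] -> 7 lines: yit adj xmk vqdlu dzekx indh bec
Final line count: 7

Answer: 7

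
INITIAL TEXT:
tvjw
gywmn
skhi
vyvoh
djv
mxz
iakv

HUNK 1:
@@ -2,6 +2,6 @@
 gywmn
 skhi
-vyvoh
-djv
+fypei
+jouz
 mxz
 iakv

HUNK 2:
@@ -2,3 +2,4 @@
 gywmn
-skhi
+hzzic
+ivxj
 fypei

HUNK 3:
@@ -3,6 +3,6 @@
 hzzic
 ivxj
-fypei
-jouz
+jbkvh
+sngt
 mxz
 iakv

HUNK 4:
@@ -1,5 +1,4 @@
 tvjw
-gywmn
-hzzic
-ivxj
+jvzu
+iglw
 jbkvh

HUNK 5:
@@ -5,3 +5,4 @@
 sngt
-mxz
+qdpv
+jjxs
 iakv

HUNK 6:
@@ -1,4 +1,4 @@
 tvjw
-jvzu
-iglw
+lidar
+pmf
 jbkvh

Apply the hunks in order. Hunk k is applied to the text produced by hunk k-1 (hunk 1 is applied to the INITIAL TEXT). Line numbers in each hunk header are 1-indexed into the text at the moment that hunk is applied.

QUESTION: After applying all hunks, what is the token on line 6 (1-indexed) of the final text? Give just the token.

Answer: qdpv

Derivation:
Hunk 1: at line 2 remove [vyvoh,djv] add [fypei,jouz] -> 7 lines: tvjw gywmn skhi fypei jouz mxz iakv
Hunk 2: at line 2 remove [skhi] add [hzzic,ivxj] -> 8 lines: tvjw gywmn hzzic ivxj fypei jouz mxz iakv
Hunk 3: at line 3 remove [fypei,jouz] add [jbkvh,sngt] -> 8 lines: tvjw gywmn hzzic ivxj jbkvh sngt mxz iakv
Hunk 4: at line 1 remove [gywmn,hzzic,ivxj] add [jvzu,iglw] -> 7 lines: tvjw jvzu iglw jbkvh sngt mxz iakv
Hunk 5: at line 5 remove [mxz] add [qdpv,jjxs] -> 8 lines: tvjw jvzu iglw jbkvh sngt qdpv jjxs iakv
Hunk 6: at line 1 remove [jvzu,iglw] add [lidar,pmf] -> 8 lines: tvjw lidar pmf jbkvh sngt qdpv jjxs iakv
Final line 6: qdpv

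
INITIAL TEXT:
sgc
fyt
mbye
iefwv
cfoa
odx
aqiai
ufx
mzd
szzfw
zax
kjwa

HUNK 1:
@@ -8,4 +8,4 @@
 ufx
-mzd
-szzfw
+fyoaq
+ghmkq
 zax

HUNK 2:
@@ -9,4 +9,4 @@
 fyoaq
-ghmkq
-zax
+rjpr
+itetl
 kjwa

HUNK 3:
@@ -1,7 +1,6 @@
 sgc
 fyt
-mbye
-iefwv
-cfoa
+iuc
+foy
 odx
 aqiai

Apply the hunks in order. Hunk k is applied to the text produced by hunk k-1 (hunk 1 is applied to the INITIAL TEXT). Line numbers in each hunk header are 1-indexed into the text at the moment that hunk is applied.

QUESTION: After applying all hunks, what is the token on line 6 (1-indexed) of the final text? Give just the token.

Answer: aqiai

Derivation:
Hunk 1: at line 8 remove [mzd,szzfw] add [fyoaq,ghmkq] -> 12 lines: sgc fyt mbye iefwv cfoa odx aqiai ufx fyoaq ghmkq zax kjwa
Hunk 2: at line 9 remove [ghmkq,zax] add [rjpr,itetl] -> 12 lines: sgc fyt mbye iefwv cfoa odx aqiai ufx fyoaq rjpr itetl kjwa
Hunk 3: at line 1 remove [mbye,iefwv,cfoa] add [iuc,foy] -> 11 lines: sgc fyt iuc foy odx aqiai ufx fyoaq rjpr itetl kjwa
Final line 6: aqiai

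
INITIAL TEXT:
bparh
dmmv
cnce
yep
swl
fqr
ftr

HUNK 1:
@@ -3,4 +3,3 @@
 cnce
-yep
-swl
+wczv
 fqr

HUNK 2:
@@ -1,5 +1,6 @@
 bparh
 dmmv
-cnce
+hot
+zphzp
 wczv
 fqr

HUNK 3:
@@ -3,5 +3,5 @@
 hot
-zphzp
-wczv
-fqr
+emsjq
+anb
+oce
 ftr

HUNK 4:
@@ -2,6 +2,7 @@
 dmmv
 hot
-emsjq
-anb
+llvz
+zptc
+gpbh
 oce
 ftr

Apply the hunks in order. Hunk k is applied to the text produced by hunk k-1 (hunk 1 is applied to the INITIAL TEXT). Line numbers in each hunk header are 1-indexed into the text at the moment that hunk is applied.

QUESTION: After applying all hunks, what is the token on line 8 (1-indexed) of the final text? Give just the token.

Hunk 1: at line 3 remove [yep,swl] add [wczv] -> 6 lines: bparh dmmv cnce wczv fqr ftr
Hunk 2: at line 1 remove [cnce] add [hot,zphzp] -> 7 lines: bparh dmmv hot zphzp wczv fqr ftr
Hunk 3: at line 3 remove [zphzp,wczv,fqr] add [emsjq,anb,oce] -> 7 lines: bparh dmmv hot emsjq anb oce ftr
Hunk 4: at line 2 remove [emsjq,anb] add [llvz,zptc,gpbh] -> 8 lines: bparh dmmv hot llvz zptc gpbh oce ftr
Final line 8: ftr

Answer: ftr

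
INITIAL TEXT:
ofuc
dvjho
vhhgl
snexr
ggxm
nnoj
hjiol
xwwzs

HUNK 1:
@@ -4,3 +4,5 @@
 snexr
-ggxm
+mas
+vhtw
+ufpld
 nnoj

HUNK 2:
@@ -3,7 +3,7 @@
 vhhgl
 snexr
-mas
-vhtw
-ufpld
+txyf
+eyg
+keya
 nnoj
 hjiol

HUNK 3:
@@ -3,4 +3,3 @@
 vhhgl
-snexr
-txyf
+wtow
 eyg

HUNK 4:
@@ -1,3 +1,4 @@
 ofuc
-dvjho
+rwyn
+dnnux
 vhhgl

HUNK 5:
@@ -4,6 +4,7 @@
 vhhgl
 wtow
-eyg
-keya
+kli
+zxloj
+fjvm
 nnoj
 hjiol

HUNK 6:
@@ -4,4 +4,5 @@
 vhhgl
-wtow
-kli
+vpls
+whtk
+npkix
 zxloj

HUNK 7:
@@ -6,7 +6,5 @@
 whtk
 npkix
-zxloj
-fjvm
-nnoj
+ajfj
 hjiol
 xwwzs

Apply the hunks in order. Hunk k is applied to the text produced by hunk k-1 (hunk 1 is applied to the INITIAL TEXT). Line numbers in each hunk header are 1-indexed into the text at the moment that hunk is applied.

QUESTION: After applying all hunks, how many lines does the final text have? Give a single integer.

Hunk 1: at line 4 remove [ggxm] add [mas,vhtw,ufpld] -> 10 lines: ofuc dvjho vhhgl snexr mas vhtw ufpld nnoj hjiol xwwzs
Hunk 2: at line 3 remove [mas,vhtw,ufpld] add [txyf,eyg,keya] -> 10 lines: ofuc dvjho vhhgl snexr txyf eyg keya nnoj hjiol xwwzs
Hunk 3: at line 3 remove [snexr,txyf] add [wtow] -> 9 lines: ofuc dvjho vhhgl wtow eyg keya nnoj hjiol xwwzs
Hunk 4: at line 1 remove [dvjho] add [rwyn,dnnux] -> 10 lines: ofuc rwyn dnnux vhhgl wtow eyg keya nnoj hjiol xwwzs
Hunk 5: at line 4 remove [eyg,keya] add [kli,zxloj,fjvm] -> 11 lines: ofuc rwyn dnnux vhhgl wtow kli zxloj fjvm nnoj hjiol xwwzs
Hunk 6: at line 4 remove [wtow,kli] add [vpls,whtk,npkix] -> 12 lines: ofuc rwyn dnnux vhhgl vpls whtk npkix zxloj fjvm nnoj hjiol xwwzs
Hunk 7: at line 6 remove [zxloj,fjvm,nnoj] add [ajfj] -> 10 lines: ofuc rwyn dnnux vhhgl vpls whtk npkix ajfj hjiol xwwzs
Final line count: 10

Answer: 10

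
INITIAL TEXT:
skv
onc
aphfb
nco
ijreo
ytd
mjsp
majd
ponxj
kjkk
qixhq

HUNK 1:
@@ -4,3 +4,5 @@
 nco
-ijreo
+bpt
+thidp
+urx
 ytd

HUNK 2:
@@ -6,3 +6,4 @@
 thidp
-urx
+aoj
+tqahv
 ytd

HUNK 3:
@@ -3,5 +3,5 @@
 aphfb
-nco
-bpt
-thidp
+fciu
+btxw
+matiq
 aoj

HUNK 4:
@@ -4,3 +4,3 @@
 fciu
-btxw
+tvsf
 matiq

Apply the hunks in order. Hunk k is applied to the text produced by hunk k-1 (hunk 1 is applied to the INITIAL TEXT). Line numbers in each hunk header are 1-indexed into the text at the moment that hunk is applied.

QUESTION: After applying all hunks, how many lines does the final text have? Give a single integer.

Answer: 14

Derivation:
Hunk 1: at line 4 remove [ijreo] add [bpt,thidp,urx] -> 13 lines: skv onc aphfb nco bpt thidp urx ytd mjsp majd ponxj kjkk qixhq
Hunk 2: at line 6 remove [urx] add [aoj,tqahv] -> 14 lines: skv onc aphfb nco bpt thidp aoj tqahv ytd mjsp majd ponxj kjkk qixhq
Hunk 3: at line 3 remove [nco,bpt,thidp] add [fciu,btxw,matiq] -> 14 lines: skv onc aphfb fciu btxw matiq aoj tqahv ytd mjsp majd ponxj kjkk qixhq
Hunk 4: at line 4 remove [btxw] add [tvsf] -> 14 lines: skv onc aphfb fciu tvsf matiq aoj tqahv ytd mjsp majd ponxj kjkk qixhq
Final line count: 14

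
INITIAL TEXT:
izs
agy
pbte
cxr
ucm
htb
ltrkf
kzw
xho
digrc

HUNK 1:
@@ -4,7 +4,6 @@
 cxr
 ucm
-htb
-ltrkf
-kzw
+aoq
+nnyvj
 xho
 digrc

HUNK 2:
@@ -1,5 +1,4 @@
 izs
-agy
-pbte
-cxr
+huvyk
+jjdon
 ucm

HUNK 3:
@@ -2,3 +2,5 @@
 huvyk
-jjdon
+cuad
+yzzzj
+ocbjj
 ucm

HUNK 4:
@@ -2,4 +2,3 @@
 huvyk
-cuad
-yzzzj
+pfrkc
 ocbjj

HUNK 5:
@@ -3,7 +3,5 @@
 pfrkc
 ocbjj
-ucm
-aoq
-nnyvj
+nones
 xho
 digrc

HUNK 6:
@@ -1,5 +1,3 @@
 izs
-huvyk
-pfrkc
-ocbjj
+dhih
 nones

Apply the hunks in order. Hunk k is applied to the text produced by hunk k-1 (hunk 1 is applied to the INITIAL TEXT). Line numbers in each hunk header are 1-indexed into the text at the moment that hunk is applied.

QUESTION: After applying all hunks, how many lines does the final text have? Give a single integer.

Hunk 1: at line 4 remove [htb,ltrkf,kzw] add [aoq,nnyvj] -> 9 lines: izs agy pbte cxr ucm aoq nnyvj xho digrc
Hunk 2: at line 1 remove [agy,pbte,cxr] add [huvyk,jjdon] -> 8 lines: izs huvyk jjdon ucm aoq nnyvj xho digrc
Hunk 3: at line 2 remove [jjdon] add [cuad,yzzzj,ocbjj] -> 10 lines: izs huvyk cuad yzzzj ocbjj ucm aoq nnyvj xho digrc
Hunk 4: at line 2 remove [cuad,yzzzj] add [pfrkc] -> 9 lines: izs huvyk pfrkc ocbjj ucm aoq nnyvj xho digrc
Hunk 5: at line 3 remove [ucm,aoq,nnyvj] add [nones] -> 7 lines: izs huvyk pfrkc ocbjj nones xho digrc
Hunk 6: at line 1 remove [huvyk,pfrkc,ocbjj] add [dhih] -> 5 lines: izs dhih nones xho digrc
Final line count: 5

Answer: 5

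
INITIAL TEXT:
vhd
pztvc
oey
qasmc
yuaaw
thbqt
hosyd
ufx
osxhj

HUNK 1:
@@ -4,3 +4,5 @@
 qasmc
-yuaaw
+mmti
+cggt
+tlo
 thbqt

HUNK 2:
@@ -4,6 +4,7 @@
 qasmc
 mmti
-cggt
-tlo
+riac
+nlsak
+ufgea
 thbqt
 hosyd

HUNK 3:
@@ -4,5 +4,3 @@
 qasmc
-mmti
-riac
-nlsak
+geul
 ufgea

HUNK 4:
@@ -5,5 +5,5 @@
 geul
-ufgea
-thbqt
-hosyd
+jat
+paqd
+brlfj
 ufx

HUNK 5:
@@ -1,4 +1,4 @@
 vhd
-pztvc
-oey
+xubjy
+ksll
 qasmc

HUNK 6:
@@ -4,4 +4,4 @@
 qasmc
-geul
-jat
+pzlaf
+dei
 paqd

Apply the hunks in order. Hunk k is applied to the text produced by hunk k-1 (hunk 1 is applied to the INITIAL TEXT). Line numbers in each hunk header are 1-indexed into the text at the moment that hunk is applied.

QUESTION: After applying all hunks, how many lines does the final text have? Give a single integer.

Answer: 10

Derivation:
Hunk 1: at line 4 remove [yuaaw] add [mmti,cggt,tlo] -> 11 lines: vhd pztvc oey qasmc mmti cggt tlo thbqt hosyd ufx osxhj
Hunk 2: at line 4 remove [cggt,tlo] add [riac,nlsak,ufgea] -> 12 lines: vhd pztvc oey qasmc mmti riac nlsak ufgea thbqt hosyd ufx osxhj
Hunk 3: at line 4 remove [mmti,riac,nlsak] add [geul] -> 10 lines: vhd pztvc oey qasmc geul ufgea thbqt hosyd ufx osxhj
Hunk 4: at line 5 remove [ufgea,thbqt,hosyd] add [jat,paqd,brlfj] -> 10 lines: vhd pztvc oey qasmc geul jat paqd brlfj ufx osxhj
Hunk 5: at line 1 remove [pztvc,oey] add [xubjy,ksll] -> 10 lines: vhd xubjy ksll qasmc geul jat paqd brlfj ufx osxhj
Hunk 6: at line 4 remove [geul,jat] add [pzlaf,dei] -> 10 lines: vhd xubjy ksll qasmc pzlaf dei paqd brlfj ufx osxhj
Final line count: 10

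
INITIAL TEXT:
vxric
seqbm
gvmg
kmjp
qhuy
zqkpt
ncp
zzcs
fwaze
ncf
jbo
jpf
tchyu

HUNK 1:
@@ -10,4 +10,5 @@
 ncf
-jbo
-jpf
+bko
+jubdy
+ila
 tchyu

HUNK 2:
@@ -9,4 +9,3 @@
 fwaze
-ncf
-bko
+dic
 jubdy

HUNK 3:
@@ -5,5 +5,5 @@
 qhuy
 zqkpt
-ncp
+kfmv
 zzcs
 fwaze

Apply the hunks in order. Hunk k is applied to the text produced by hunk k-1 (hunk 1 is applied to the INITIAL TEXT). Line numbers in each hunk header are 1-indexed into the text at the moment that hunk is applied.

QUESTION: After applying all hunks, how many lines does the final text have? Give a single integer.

Hunk 1: at line 10 remove [jbo,jpf] add [bko,jubdy,ila] -> 14 lines: vxric seqbm gvmg kmjp qhuy zqkpt ncp zzcs fwaze ncf bko jubdy ila tchyu
Hunk 2: at line 9 remove [ncf,bko] add [dic] -> 13 lines: vxric seqbm gvmg kmjp qhuy zqkpt ncp zzcs fwaze dic jubdy ila tchyu
Hunk 3: at line 5 remove [ncp] add [kfmv] -> 13 lines: vxric seqbm gvmg kmjp qhuy zqkpt kfmv zzcs fwaze dic jubdy ila tchyu
Final line count: 13

Answer: 13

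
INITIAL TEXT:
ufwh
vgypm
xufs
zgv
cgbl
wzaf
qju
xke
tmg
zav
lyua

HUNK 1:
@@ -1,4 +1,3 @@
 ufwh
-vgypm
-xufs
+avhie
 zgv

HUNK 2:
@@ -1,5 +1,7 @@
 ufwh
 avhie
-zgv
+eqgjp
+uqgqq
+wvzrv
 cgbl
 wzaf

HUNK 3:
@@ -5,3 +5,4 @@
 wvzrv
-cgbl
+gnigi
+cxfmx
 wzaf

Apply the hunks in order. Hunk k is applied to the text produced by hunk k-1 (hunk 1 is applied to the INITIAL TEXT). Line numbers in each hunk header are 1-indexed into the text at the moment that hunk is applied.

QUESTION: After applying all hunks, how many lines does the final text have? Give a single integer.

Answer: 13

Derivation:
Hunk 1: at line 1 remove [vgypm,xufs] add [avhie] -> 10 lines: ufwh avhie zgv cgbl wzaf qju xke tmg zav lyua
Hunk 2: at line 1 remove [zgv] add [eqgjp,uqgqq,wvzrv] -> 12 lines: ufwh avhie eqgjp uqgqq wvzrv cgbl wzaf qju xke tmg zav lyua
Hunk 3: at line 5 remove [cgbl] add [gnigi,cxfmx] -> 13 lines: ufwh avhie eqgjp uqgqq wvzrv gnigi cxfmx wzaf qju xke tmg zav lyua
Final line count: 13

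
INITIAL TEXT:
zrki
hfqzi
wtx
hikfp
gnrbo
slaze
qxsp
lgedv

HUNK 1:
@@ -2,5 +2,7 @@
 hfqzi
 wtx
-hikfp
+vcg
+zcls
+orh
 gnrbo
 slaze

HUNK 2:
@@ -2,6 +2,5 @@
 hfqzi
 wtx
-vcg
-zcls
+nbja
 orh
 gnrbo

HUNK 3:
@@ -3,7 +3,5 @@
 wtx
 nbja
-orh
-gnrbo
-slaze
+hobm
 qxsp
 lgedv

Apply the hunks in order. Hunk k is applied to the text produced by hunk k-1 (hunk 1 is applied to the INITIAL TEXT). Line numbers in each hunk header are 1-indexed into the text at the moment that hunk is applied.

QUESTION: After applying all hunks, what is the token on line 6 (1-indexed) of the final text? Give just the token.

Hunk 1: at line 2 remove [hikfp] add [vcg,zcls,orh] -> 10 lines: zrki hfqzi wtx vcg zcls orh gnrbo slaze qxsp lgedv
Hunk 2: at line 2 remove [vcg,zcls] add [nbja] -> 9 lines: zrki hfqzi wtx nbja orh gnrbo slaze qxsp lgedv
Hunk 3: at line 3 remove [orh,gnrbo,slaze] add [hobm] -> 7 lines: zrki hfqzi wtx nbja hobm qxsp lgedv
Final line 6: qxsp

Answer: qxsp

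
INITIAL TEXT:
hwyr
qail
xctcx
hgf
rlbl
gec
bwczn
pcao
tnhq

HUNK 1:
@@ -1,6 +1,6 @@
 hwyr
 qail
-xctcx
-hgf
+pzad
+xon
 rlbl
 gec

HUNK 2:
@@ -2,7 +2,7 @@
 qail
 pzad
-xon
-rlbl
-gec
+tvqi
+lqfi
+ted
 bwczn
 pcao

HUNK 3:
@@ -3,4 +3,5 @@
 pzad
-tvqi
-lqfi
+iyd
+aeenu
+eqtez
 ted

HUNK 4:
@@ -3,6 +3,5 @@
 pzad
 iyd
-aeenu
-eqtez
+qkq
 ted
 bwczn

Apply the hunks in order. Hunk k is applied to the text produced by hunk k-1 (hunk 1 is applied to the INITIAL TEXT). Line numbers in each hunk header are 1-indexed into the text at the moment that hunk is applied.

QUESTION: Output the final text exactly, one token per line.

Hunk 1: at line 1 remove [xctcx,hgf] add [pzad,xon] -> 9 lines: hwyr qail pzad xon rlbl gec bwczn pcao tnhq
Hunk 2: at line 2 remove [xon,rlbl,gec] add [tvqi,lqfi,ted] -> 9 lines: hwyr qail pzad tvqi lqfi ted bwczn pcao tnhq
Hunk 3: at line 3 remove [tvqi,lqfi] add [iyd,aeenu,eqtez] -> 10 lines: hwyr qail pzad iyd aeenu eqtez ted bwczn pcao tnhq
Hunk 4: at line 3 remove [aeenu,eqtez] add [qkq] -> 9 lines: hwyr qail pzad iyd qkq ted bwczn pcao tnhq

Answer: hwyr
qail
pzad
iyd
qkq
ted
bwczn
pcao
tnhq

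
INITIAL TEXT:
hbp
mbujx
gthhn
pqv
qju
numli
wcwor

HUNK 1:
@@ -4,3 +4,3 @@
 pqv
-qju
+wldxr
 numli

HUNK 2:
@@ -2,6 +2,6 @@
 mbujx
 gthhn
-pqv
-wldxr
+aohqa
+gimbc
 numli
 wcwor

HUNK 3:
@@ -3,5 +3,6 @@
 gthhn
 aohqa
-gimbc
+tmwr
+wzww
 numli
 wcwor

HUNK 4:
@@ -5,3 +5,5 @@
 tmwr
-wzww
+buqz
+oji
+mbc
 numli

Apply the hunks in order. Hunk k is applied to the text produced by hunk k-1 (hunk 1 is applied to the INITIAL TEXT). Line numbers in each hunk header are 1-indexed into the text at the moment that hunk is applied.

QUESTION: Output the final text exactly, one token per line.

Answer: hbp
mbujx
gthhn
aohqa
tmwr
buqz
oji
mbc
numli
wcwor

Derivation:
Hunk 1: at line 4 remove [qju] add [wldxr] -> 7 lines: hbp mbujx gthhn pqv wldxr numli wcwor
Hunk 2: at line 2 remove [pqv,wldxr] add [aohqa,gimbc] -> 7 lines: hbp mbujx gthhn aohqa gimbc numli wcwor
Hunk 3: at line 3 remove [gimbc] add [tmwr,wzww] -> 8 lines: hbp mbujx gthhn aohqa tmwr wzww numli wcwor
Hunk 4: at line 5 remove [wzww] add [buqz,oji,mbc] -> 10 lines: hbp mbujx gthhn aohqa tmwr buqz oji mbc numli wcwor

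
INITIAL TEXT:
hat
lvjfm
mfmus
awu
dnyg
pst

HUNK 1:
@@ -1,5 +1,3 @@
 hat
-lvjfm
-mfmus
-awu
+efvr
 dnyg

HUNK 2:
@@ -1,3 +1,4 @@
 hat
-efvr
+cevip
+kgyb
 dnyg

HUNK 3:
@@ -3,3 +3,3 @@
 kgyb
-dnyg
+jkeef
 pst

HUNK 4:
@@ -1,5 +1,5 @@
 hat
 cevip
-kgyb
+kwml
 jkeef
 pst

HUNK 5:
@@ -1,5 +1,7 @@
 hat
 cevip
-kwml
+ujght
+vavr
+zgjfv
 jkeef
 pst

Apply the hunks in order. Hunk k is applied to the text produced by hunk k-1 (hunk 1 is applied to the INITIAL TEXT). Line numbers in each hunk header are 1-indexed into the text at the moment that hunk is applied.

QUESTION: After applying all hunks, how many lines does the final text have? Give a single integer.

Answer: 7

Derivation:
Hunk 1: at line 1 remove [lvjfm,mfmus,awu] add [efvr] -> 4 lines: hat efvr dnyg pst
Hunk 2: at line 1 remove [efvr] add [cevip,kgyb] -> 5 lines: hat cevip kgyb dnyg pst
Hunk 3: at line 3 remove [dnyg] add [jkeef] -> 5 lines: hat cevip kgyb jkeef pst
Hunk 4: at line 1 remove [kgyb] add [kwml] -> 5 lines: hat cevip kwml jkeef pst
Hunk 5: at line 1 remove [kwml] add [ujght,vavr,zgjfv] -> 7 lines: hat cevip ujght vavr zgjfv jkeef pst
Final line count: 7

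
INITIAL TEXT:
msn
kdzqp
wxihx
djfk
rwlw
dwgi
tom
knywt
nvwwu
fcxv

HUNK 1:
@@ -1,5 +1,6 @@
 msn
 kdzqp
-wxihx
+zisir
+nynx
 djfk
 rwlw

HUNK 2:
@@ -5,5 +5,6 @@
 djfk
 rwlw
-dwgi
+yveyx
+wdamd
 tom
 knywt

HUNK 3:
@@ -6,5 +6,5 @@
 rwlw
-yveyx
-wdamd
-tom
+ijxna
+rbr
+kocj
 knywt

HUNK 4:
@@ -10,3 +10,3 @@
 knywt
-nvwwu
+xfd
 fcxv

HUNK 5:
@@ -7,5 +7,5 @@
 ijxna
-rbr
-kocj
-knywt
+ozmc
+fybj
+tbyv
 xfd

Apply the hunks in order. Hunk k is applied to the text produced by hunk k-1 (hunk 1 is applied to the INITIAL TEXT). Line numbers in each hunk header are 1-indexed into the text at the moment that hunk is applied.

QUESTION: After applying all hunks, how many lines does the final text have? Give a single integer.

Answer: 12

Derivation:
Hunk 1: at line 1 remove [wxihx] add [zisir,nynx] -> 11 lines: msn kdzqp zisir nynx djfk rwlw dwgi tom knywt nvwwu fcxv
Hunk 2: at line 5 remove [dwgi] add [yveyx,wdamd] -> 12 lines: msn kdzqp zisir nynx djfk rwlw yveyx wdamd tom knywt nvwwu fcxv
Hunk 3: at line 6 remove [yveyx,wdamd,tom] add [ijxna,rbr,kocj] -> 12 lines: msn kdzqp zisir nynx djfk rwlw ijxna rbr kocj knywt nvwwu fcxv
Hunk 4: at line 10 remove [nvwwu] add [xfd] -> 12 lines: msn kdzqp zisir nynx djfk rwlw ijxna rbr kocj knywt xfd fcxv
Hunk 5: at line 7 remove [rbr,kocj,knywt] add [ozmc,fybj,tbyv] -> 12 lines: msn kdzqp zisir nynx djfk rwlw ijxna ozmc fybj tbyv xfd fcxv
Final line count: 12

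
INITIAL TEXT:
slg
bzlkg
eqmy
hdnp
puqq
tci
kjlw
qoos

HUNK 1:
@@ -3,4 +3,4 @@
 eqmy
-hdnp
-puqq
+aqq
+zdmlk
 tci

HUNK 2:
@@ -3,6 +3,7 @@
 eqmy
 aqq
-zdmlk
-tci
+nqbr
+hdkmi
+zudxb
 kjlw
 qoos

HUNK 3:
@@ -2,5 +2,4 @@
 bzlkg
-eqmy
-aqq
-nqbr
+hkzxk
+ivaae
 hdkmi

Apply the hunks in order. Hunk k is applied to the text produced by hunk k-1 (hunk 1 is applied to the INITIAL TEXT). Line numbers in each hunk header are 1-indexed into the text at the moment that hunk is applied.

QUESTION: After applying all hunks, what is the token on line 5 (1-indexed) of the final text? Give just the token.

Answer: hdkmi

Derivation:
Hunk 1: at line 3 remove [hdnp,puqq] add [aqq,zdmlk] -> 8 lines: slg bzlkg eqmy aqq zdmlk tci kjlw qoos
Hunk 2: at line 3 remove [zdmlk,tci] add [nqbr,hdkmi,zudxb] -> 9 lines: slg bzlkg eqmy aqq nqbr hdkmi zudxb kjlw qoos
Hunk 3: at line 2 remove [eqmy,aqq,nqbr] add [hkzxk,ivaae] -> 8 lines: slg bzlkg hkzxk ivaae hdkmi zudxb kjlw qoos
Final line 5: hdkmi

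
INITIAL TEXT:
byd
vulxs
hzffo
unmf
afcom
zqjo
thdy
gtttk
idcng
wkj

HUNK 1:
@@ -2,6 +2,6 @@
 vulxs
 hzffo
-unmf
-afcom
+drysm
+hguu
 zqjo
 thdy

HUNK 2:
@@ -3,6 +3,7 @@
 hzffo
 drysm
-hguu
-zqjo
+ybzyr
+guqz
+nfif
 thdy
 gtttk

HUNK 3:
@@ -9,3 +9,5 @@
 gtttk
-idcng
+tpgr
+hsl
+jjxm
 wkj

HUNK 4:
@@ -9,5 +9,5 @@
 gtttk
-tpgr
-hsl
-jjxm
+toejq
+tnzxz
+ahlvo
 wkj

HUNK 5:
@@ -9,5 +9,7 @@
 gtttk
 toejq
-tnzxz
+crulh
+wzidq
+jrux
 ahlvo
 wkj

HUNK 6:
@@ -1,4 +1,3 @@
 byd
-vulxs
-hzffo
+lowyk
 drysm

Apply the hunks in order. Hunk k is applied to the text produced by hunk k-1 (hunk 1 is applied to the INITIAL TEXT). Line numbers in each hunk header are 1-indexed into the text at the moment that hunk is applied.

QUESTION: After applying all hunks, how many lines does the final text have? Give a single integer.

Hunk 1: at line 2 remove [unmf,afcom] add [drysm,hguu] -> 10 lines: byd vulxs hzffo drysm hguu zqjo thdy gtttk idcng wkj
Hunk 2: at line 3 remove [hguu,zqjo] add [ybzyr,guqz,nfif] -> 11 lines: byd vulxs hzffo drysm ybzyr guqz nfif thdy gtttk idcng wkj
Hunk 3: at line 9 remove [idcng] add [tpgr,hsl,jjxm] -> 13 lines: byd vulxs hzffo drysm ybzyr guqz nfif thdy gtttk tpgr hsl jjxm wkj
Hunk 4: at line 9 remove [tpgr,hsl,jjxm] add [toejq,tnzxz,ahlvo] -> 13 lines: byd vulxs hzffo drysm ybzyr guqz nfif thdy gtttk toejq tnzxz ahlvo wkj
Hunk 5: at line 9 remove [tnzxz] add [crulh,wzidq,jrux] -> 15 lines: byd vulxs hzffo drysm ybzyr guqz nfif thdy gtttk toejq crulh wzidq jrux ahlvo wkj
Hunk 6: at line 1 remove [vulxs,hzffo] add [lowyk] -> 14 lines: byd lowyk drysm ybzyr guqz nfif thdy gtttk toejq crulh wzidq jrux ahlvo wkj
Final line count: 14

Answer: 14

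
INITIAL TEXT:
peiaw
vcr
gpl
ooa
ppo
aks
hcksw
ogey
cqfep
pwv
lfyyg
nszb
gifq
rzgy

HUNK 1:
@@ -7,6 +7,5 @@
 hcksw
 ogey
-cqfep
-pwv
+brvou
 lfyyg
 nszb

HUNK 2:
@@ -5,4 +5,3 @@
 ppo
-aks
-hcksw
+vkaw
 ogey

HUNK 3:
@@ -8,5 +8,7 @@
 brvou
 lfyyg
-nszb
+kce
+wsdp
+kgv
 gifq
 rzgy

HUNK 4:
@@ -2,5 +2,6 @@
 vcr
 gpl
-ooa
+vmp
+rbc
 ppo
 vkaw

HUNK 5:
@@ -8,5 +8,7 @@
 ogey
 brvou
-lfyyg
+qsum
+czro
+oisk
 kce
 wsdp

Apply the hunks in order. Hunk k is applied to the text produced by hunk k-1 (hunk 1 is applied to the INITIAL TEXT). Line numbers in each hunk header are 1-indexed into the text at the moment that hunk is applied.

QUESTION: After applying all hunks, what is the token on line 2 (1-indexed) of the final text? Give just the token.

Hunk 1: at line 7 remove [cqfep,pwv] add [brvou] -> 13 lines: peiaw vcr gpl ooa ppo aks hcksw ogey brvou lfyyg nszb gifq rzgy
Hunk 2: at line 5 remove [aks,hcksw] add [vkaw] -> 12 lines: peiaw vcr gpl ooa ppo vkaw ogey brvou lfyyg nszb gifq rzgy
Hunk 3: at line 8 remove [nszb] add [kce,wsdp,kgv] -> 14 lines: peiaw vcr gpl ooa ppo vkaw ogey brvou lfyyg kce wsdp kgv gifq rzgy
Hunk 4: at line 2 remove [ooa] add [vmp,rbc] -> 15 lines: peiaw vcr gpl vmp rbc ppo vkaw ogey brvou lfyyg kce wsdp kgv gifq rzgy
Hunk 5: at line 8 remove [lfyyg] add [qsum,czro,oisk] -> 17 lines: peiaw vcr gpl vmp rbc ppo vkaw ogey brvou qsum czro oisk kce wsdp kgv gifq rzgy
Final line 2: vcr

Answer: vcr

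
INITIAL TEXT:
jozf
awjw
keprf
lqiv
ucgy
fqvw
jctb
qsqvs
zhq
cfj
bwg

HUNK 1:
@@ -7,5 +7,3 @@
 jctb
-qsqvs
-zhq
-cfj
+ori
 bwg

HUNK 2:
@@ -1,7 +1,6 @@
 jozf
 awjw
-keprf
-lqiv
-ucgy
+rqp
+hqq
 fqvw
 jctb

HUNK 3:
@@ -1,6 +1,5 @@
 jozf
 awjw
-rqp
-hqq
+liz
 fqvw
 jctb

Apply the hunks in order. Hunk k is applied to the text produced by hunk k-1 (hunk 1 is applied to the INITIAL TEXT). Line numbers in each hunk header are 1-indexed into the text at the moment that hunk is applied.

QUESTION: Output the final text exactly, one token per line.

Answer: jozf
awjw
liz
fqvw
jctb
ori
bwg

Derivation:
Hunk 1: at line 7 remove [qsqvs,zhq,cfj] add [ori] -> 9 lines: jozf awjw keprf lqiv ucgy fqvw jctb ori bwg
Hunk 2: at line 1 remove [keprf,lqiv,ucgy] add [rqp,hqq] -> 8 lines: jozf awjw rqp hqq fqvw jctb ori bwg
Hunk 3: at line 1 remove [rqp,hqq] add [liz] -> 7 lines: jozf awjw liz fqvw jctb ori bwg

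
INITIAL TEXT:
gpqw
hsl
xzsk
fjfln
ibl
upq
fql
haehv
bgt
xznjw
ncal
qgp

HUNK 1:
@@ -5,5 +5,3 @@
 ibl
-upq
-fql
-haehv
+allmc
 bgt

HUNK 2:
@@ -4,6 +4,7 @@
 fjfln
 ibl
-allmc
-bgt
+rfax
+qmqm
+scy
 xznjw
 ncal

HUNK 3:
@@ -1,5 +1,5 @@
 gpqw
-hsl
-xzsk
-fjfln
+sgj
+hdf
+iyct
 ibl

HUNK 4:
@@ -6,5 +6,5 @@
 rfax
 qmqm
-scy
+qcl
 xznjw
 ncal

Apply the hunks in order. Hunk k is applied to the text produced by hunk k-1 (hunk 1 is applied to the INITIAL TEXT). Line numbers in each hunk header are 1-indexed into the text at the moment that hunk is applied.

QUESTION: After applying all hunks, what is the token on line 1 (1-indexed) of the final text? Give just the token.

Answer: gpqw

Derivation:
Hunk 1: at line 5 remove [upq,fql,haehv] add [allmc] -> 10 lines: gpqw hsl xzsk fjfln ibl allmc bgt xznjw ncal qgp
Hunk 2: at line 4 remove [allmc,bgt] add [rfax,qmqm,scy] -> 11 lines: gpqw hsl xzsk fjfln ibl rfax qmqm scy xznjw ncal qgp
Hunk 3: at line 1 remove [hsl,xzsk,fjfln] add [sgj,hdf,iyct] -> 11 lines: gpqw sgj hdf iyct ibl rfax qmqm scy xznjw ncal qgp
Hunk 4: at line 6 remove [scy] add [qcl] -> 11 lines: gpqw sgj hdf iyct ibl rfax qmqm qcl xznjw ncal qgp
Final line 1: gpqw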